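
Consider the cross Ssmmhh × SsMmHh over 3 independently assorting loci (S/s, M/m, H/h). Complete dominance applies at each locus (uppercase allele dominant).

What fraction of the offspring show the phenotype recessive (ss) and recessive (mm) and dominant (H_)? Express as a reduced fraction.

P(ss mm H_) = 1/16

Ssmmhh gametes: Smh×4, smh×4
SsMmHh gametes: SMH×1, SMh×1, SmH×1, Smh×1, sMH×1, sMh×1, smH×1, smh×1
Ssmmhh×SsMmHh grid (8·8=64): SSMmHh=4 SSMmhh=4 SSmmHh=4 SSmmhh=4 SsMmHh=8 SsMmhh=8 SsmmHh=8 Ssmmhh=8 ssMmHh=4 ssMmhh=4 ssmmHh=4 ssmmhh=4
ss mm H_ hits 4/64; gcd=4; 4÷4/64÷4 = 1/16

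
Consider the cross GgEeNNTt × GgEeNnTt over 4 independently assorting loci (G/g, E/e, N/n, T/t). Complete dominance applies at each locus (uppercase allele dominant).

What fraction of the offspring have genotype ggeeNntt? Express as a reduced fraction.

P(ggeeNntt) = 1/128

GgEeNNTt gametes: GENT×2, GENt×2, GeNT×2, GeNt×2, gENT×2, gENt×2, geNT×2, geNt×2
GgEeNnTt gametes: GENT×1, GENt×1, GEnT×1, GEnt×1, GeNT×1, GeNt×1, GenT×1, Gent×1, gENT×1, gENt×1, gEnT×1, gEnt×1, geNT×1, geNt×1, genT×1, gent×1
GgEeNNTt×GgEeNnTt grid (16·16=256): GGEENNTT=2 GGEENNTt=4 GGEENNtt=2 GGEENnTT=2 GGEENnTt=4 GGEENntt=2 GGEeNNTT=4 GGEeNNTt=8 GGEeNNtt=4 GGEeNnTT=4 GGEeNnTt=8 GGEeNntt=4 GGeeNNTT=2 GGeeNNTt=4 GGeeNNtt=2 GGeeNnTT=2 GGeeNnTt=4 GGeeNntt=2 GgEENNTT=4 GgEENNTt=8 GgEENNtt=4 GgEENnTT=4 GgEENnTt=8 GgEENntt=4 GgEeNNTT=8 GgEeNNTt=16 GgEeNNtt=8 GgEeNnTT=8 GgEeNnTt=16 GgEeNntt=8 GgeeNNTT=4 GgeeNNTt=8 GgeeNNtt=4 GgeeNnTT=4 GgeeNnTt=8 GgeeNntt=4 ggEENNTT=2 ggEENNTt=4 ggEENNtt=2 ggEENnTT=2 ggEENnTt=4 ggEENntt=2 ggEeNNTT=4 ggEeNNTt=8 ggEeNNtt=4 ggEeNnTT=4 ggEeNnTt=8 ggEeNntt=4 ggeeNNTT=2 ggeeNNTt=4 ggeeNNtt=2 ggeeNnTT=2 ggeeNnTt=4 ggeeNntt=2
ggeeNntt hits 2/256; gcd=2; 2÷2/256÷2 = 1/128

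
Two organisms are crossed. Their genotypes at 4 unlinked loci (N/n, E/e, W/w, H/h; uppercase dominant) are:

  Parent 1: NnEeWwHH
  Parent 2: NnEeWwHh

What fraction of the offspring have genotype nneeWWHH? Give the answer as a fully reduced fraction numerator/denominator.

NnEeWwHH gametes: NEWH×2, NEwH×2, NeWH×2, NewH×2, nEWH×2, nEwH×2, neWH×2, newH×2
NnEeWwHh gametes: NEWH×1, NEWh×1, NEwH×1, NEwh×1, NeWH×1, NeWh×1, NewH×1, Newh×1, nEWH×1, nEWh×1, nEwH×1, nEwh×1, neWH×1, neWh×1, newH×1, newh×1
NnEeWwHH×NnEeWwHh grid (16·16=256): NNEEWWHH=2 NNEEWWHh=2 NNEEWwHH=4 NNEEWwHh=4 NNEEwwHH=2 NNEEwwHh=2 NNEeWWHH=4 NNEeWWHh=4 NNEeWwHH=8 NNEeWwHh=8 NNEewwHH=4 NNEewwHh=4 NNeeWWHH=2 NNeeWWHh=2 NNeeWwHH=4 NNeeWwHh=4 NNeewwHH=2 NNeewwHh=2 NnEEWWHH=4 NnEEWWHh=4 NnEEWwHH=8 NnEEWwHh=8 NnEEwwHH=4 NnEEwwHh=4 NnEeWWHH=8 NnEeWWHh=8 NnEeWwHH=16 NnEeWwHh=16 NnEewwHH=8 NnEewwHh=8 NneeWWHH=4 NneeWWHh=4 NneeWwHH=8 NneeWwHh=8 NneewwHH=4 NneewwHh=4 nnEEWWHH=2 nnEEWWHh=2 nnEEWwHH=4 nnEEWwHh=4 nnEEwwHH=2 nnEEwwHh=2 nnEeWWHH=4 nnEeWWHh=4 nnEeWwHH=8 nnEeWwHh=8 nnEewwHH=4 nnEewwHh=4 nneeWWHH=2 nneeWWHh=2 nneeWwHH=4 nneeWwHh=4 nneewwHH=2 nneewwHh=2
nneeWWHH hits 2/256; gcd=2; 2÷2/256÷2 = 1/128

P(nneeWWHH) = 1/128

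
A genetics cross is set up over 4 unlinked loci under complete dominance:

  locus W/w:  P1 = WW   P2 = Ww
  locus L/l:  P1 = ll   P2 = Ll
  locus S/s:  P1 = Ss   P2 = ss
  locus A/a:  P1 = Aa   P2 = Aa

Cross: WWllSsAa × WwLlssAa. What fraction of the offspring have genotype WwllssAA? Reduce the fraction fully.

P(WwllssAA) = 1/32

WWllSsAa gametes: WlSA×4, WlSa×4, WlsA×4, Wlsa×4
WwLlssAa gametes: WLsA×2, WLsa×2, WlsA×2, Wlsa×2, wLsA×2, wLsa×2, wlsA×2, wlsa×2
WWllSsAa×WwLlssAa grid (16·16=256): WWLlSsAA=8 WWLlSsAa=16 WWLlSsaa=8 WWLlssAA=8 WWLlssAa=16 WWLlssaa=8 WWllSsAA=8 WWllSsAa=16 WWllSsaa=8 WWllssAA=8 WWllssAa=16 WWllssaa=8 WwLlSsAA=8 WwLlSsAa=16 WwLlSsaa=8 WwLlssAA=8 WwLlssAa=16 WwLlssaa=8 WwllSsAA=8 WwllSsAa=16 WwllSsaa=8 WwllssAA=8 WwllssAa=16 Wwllssaa=8
WwllssAA hits 8/256; gcd=8; 8÷8/256÷8 = 1/32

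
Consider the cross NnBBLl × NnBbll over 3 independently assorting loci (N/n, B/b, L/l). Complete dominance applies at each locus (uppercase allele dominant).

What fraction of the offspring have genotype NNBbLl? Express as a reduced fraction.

NnBBLl gametes: NBL×2, NBl×2, nBL×2, nBl×2
NnBbll gametes: NBl×2, Nbl×2, nBl×2, nbl×2
NnBBLl×NnBbll grid (8·8=64): NNBBLl=4 NNBBll=4 NNBbLl=4 NNBbll=4 NnBBLl=8 NnBBll=8 NnBbLl=8 NnBbll=8 nnBBLl=4 nnBBll=4 nnBbLl=4 nnBbll=4
NNBbLl hits 4/64; gcd=4; 4÷4/64÷4 = 1/16

P(NNBbLl) = 1/16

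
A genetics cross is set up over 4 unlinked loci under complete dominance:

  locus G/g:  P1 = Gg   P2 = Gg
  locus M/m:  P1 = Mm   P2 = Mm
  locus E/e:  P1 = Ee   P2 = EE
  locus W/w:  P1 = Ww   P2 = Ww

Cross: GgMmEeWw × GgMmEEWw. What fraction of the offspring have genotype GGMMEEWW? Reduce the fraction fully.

P(GGMMEEWW) = 1/128

GgMmEeWw gametes: GMEW×1, GMEw×1, GMeW×1, GMew×1, GmEW×1, GmEw×1, GmeW×1, Gmew×1, gMEW×1, gMEw×1, gMeW×1, gMew×1, gmEW×1, gmEw×1, gmeW×1, gmew×1
GgMmEEWw gametes: GMEW×2, GMEw×2, GmEW×2, GmEw×2, gMEW×2, gMEw×2, gmEW×2, gmEw×2
GgMmEeWw×GgMmEEWw grid (16·16=256): GGMMEEWW=2 GGMMEEWw=4 GGMMEEww=2 GGMMEeWW=2 GGMMEeWw=4 GGMMEeww=2 GGMmEEWW=4 GGMmEEWw=8 GGMmEEww=4 GGMmEeWW=4 GGMmEeWw=8 GGMmEeww=4 GGmmEEWW=2 GGmmEEWw=4 GGmmEEww=2 GGmmEeWW=2 GGmmEeWw=4 GGmmEeww=2 GgMMEEWW=4 GgMMEEWw=8 GgMMEEww=4 GgMMEeWW=4 GgMMEeWw=8 GgMMEeww=4 GgMmEEWW=8 GgMmEEWw=16 GgMmEEww=8 GgMmEeWW=8 GgMmEeWw=16 GgMmEeww=8 GgmmEEWW=4 GgmmEEWw=8 GgmmEEww=4 GgmmEeWW=4 GgmmEeWw=8 GgmmEeww=4 ggMMEEWW=2 ggMMEEWw=4 ggMMEEww=2 ggMMEeWW=2 ggMMEeWw=4 ggMMEeww=2 ggMmEEWW=4 ggMmEEWw=8 ggMmEEww=4 ggMmEeWW=4 ggMmEeWw=8 ggMmEeww=4 ggmmEEWW=2 ggmmEEWw=4 ggmmEEww=2 ggmmEeWW=2 ggmmEeWw=4 ggmmEeww=2
GGMMEEWW hits 2/256; gcd=2; 2÷2/256÷2 = 1/128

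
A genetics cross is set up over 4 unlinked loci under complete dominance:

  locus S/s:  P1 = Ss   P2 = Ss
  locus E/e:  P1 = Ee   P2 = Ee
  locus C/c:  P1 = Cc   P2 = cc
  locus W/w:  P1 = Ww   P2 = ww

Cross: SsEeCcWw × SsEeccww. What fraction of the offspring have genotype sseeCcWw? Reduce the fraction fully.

P(sseeCcWw) = 1/64

SsEeCcWw gametes: SECW×1, SECw×1, SEcW×1, SEcw×1, SeCW×1, SeCw×1, SecW×1, Secw×1, sECW×1, sECw×1, sEcW×1, sEcw×1, seCW×1, seCw×1, secW×1, secw×1
SsEeccww gametes: SEcw×4, Secw×4, sEcw×4, secw×4
SsEeCcWw×SsEeccww grid (16·16=256): SSEECcWw=4 SSEECcww=4 SSEEccWw=4 SSEEccww=4 SSEeCcWw=8 SSEeCcww=8 SSEeccWw=8 SSEeccww=8 SSeeCcWw=4 SSeeCcww=4 SSeeccWw=4 SSeeccww=4 SsEECcWw=8 SsEECcww=8 SsEEccWw=8 SsEEccww=8 SsEeCcWw=16 SsEeCcww=16 SsEeccWw=16 SsEeccww=16 SseeCcWw=8 SseeCcww=8 SseeccWw=8 Sseeccww=8 ssEECcWw=4 ssEECcww=4 ssEEccWw=4 ssEEccww=4 ssEeCcWw=8 ssEeCcww=8 ssEeccWw=8 ssEeccww=8 sseeCcWw=4 sseeCcww=4 sseeccWw=4 sseeccww=4
sseeCcWw hits 4/256; gcd=4; 4÷4/256÷4 = 1/64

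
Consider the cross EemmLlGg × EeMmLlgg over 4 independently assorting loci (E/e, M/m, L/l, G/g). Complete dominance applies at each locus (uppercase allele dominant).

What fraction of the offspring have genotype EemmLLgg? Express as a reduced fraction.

P(EemmLLgg) = 1/32

EemmLlGg gametes: EmLG×2, EmLg×2, EmlG×2, Emlg×2, emLG×2, emLg×2, emlG×2, emlg×2
EeMmLlgg gametes: EMLg×2, EMlg×2, EmLg×2, Emlg×2, eMLg×2, eMlg×2, emLg×2, emlg×2
EemmLlGg×EeMmLlgg grid (16·16=256): EEMmLLGg=4 EEMmLLgg=4 EEMmLlGg=8 EEMmLlgg=8 EEMmllGg=4 EEMmllgg=4 EEmmLLGg=4 EEmmLLgg=4 EEmmLlGg=8 EEmmLlgg=8 EEmmllGg=4 EEmmllgg=4 EeMmLLGg=8 EeMmLLgg=8 EeMmLlGg=16 EeMmLlgg=16 EeMmllGg=8 EeMmllgg=8 EemmLLGg=8 EemmLLgg=8 EemmLlGg=16 EemmLlgg=16 EemmllGg=8 Eemmllgg=8 eeMmLLGg=4 eeMmLLgg=4 eeMmLlGg=8 eeMmLlgg=8 eeMmllGg=4 eeMmllgg=4 eemmLLGg=4 eemmLLgg=4 eemmLlGg=8 eemmLlgg=8 eemmllGg=4 eemmllgg=4
EemmLLgg hits 8/256; gcd=8; 8÷8/256÷8 = 1/32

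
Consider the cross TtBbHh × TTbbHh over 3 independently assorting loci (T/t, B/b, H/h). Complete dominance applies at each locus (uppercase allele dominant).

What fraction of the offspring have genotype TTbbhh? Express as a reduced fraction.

TtBbHh gametes: TBH×1, TBh×1, TbH×1, Tbh×1, tBH×1, tBh×1, tbH×1, tbh×1
TTbbHh gametes: TbH×4, Tbh×4
TtBbHh×TTbbHh grid (8·8=64): TTBbHH=4 TTBbHh=8 TTBbhh=4 TTbbHH=4 TTbbHh=8 TTbbhh=4 TtBbHH=4 TtBbHh=8 TtBbhh=4 TtbbHH=4 TtbbHh=8 Ttbbhh=4
TTbbhh hits 4/64; gcd=4; 4÷4/64÷4 = 1/16

P(TTbbhh) = 1/16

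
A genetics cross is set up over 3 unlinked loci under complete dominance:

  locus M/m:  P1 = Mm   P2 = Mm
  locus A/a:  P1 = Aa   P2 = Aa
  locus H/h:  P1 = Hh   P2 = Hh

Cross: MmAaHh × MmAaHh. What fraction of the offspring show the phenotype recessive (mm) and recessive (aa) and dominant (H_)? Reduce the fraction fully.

MmAaHh gametes: MAH×1, MAh×1, MaH×1, Mah×1, mAH×1, mAh×1, maH×1, mah×1
MmAaHh gametes: MAH×1, MAh×1, MaH×1, Mah×1, mAH×1, mAh×1, maH×1, mah×1
MmAaHh×MmAaHh grid (8·8=64): MMAAHH=1 MMAAHh=2 MMAAhh=1 MMAaHH=2 MMAaHh=4 MMAahh=2 MMaaHH=1 MMaaHh=2 MMaahh=1 MmAAHH=2 MmAAHh=4 MmAAhh=2 MmAaHH=4 MmAaHh=8 MmAahh=4 MmaaHH=2 MmaaHh=4 Mmaahh=2 mmAAHH=1 mmAAHh=2 mmAAhh=1 mmAaHH=2 mmAaHh=4 mmAahh=2 mmaaHH=1 mmaaHh=2 mmaahh=1
mm aa H_ hits 3/64; gcd=1; 3÷1/64÷1 = 3/64

P(mm aa H_) = 3/64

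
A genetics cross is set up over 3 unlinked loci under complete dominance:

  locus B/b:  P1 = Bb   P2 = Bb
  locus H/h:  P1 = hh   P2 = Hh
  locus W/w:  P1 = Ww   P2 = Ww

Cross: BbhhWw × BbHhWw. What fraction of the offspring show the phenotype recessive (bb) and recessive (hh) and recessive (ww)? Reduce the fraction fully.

P(bb hh ww) = 1/32

BbhhWw gametes: BhW×2, Bhw×2, bhW×2, bhw×2
BbHhWw gametes: BHW×1, BHw×1, BhW×1, Bhw×1, bHW×1, bHw×1, bhW×1, bhw×1
BbhhWw×BbHhWw grid (8·8=64): BBHhWW=2 BBHhWw=4 BBHhww=2 BBhhWW=2 BBhhWw=4 BBhhww=2 BbHhWW=4 BbHhWw=8 BbHhww=4 BbhhWW=4 BbhhWw=8 Bbhhww=4 bbHhWW=2 bbHhWw=4 bbHhww=2 bbhhWW=2 bbhhWw=4 bbhhww=2
bb hh ww hits 2/64; gcd=2; 2÷2/64÷2 = 1/32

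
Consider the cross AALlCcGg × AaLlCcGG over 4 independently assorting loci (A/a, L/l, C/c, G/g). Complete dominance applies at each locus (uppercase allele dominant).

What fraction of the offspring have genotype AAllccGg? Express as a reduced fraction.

AALlCcGg gametes: ALCG×2, ALCg×2, ALcG×2, ALcg×2, AlCG×2, AlCg×2, AlcG×2, Alcg×2
AaLlCcGG gametes: ALCG×2, ALcG×2, AlCG×2, AlcG×2, aLCG×2, aLcG×2, alCG×2, alcG×2
AALlCcGg×AaLlCcGG grid (16·16=256): AALLCCGG=4 AALLCCGg=4 AALLCcGG=8 AALLCcGg=8 AALLccGG=4 AALLccGg=4 AALlCCGG=8 AALlCCGg=8 AALlCcGG=16 AALlCcGg=16 AALlccGG=8 AALlccGg=8 AAllCCGG=4 AAllCCGg=4 AAllCcGG=8 AAllCcGg=8 AAllccGG=4 AAllccGg=4 AaLLCCGG=4 AaLLCCGg=4 AaLLCcGG=8 AaLLCcGg=8 AaLLccGG=4 AaLLccGg=4 AaLlCCGG=8 AaLlCCGg=8 AaLlCcGG=16 AaLlCcGg=16 AaLlccGG=8 AaLlccGg=8 AallCCGG=4 AallCCGg=4 AallCcGG=8 AallCcGg=8 AallccGG=4 AallccGg=4
AAllccGg hits 4/256; gcd=4; 4÷4/256÷4 = 1/64

P(AAllccGg) = 1/64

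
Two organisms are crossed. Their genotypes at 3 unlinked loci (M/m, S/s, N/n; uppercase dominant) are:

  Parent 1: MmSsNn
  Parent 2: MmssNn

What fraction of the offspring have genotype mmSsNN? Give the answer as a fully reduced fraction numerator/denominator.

P(mmSsNN) = 1/32

MmSsNn gametes: MSN×1, MSn×1, MsN×1, Msn×1, mSN×1, mSn×1, msN×1, msn×1
MmssNn gametes: MsN×2, Msn×2, msN×2, msn×2
MmSsNn×MmssNn grid (8·8=64): MMSsNN=2 MMSsNn=4 MMSsnn=2 MMssNN=2 MMssNn=4 MMssnn=2 MmSsNN=4 MmSsNn=8 MmSsnn=4 MmssNN=4 MmssNn=8 Mmssnn=4 mmSsNN=2 mmSsNn=4 mmSsnn=2 mmssNN=2 mmssNn=4 mmssnn=2
mmSsNN hits 2/64; gcd=2; 2÷2/64÷2 = 1/32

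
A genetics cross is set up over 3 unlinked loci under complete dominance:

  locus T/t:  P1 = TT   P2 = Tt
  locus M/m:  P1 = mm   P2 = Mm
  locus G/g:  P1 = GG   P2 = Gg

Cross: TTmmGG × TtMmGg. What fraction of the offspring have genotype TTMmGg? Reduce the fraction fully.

P(TTMmGg) = 1/8

TTmmGG gametes: TmG×8
TtMmGg gametes: TMG×1, TMg×1, TmG×1, Tmg×1, tMG×1, tMg×1, tmG×1, tmg×1
TTmmGG×TtMmGg grid (8·8=64): TTMmGG=8 TTMmGg=8 TTmmGG=8 TTmmGg=8 TtMmGG=8 TtMmGg=8 TtmmGG=8 TtmmGg=8
TTMmGg hits 8/64; gcd=8; 8÷8/64÷8 = 1/8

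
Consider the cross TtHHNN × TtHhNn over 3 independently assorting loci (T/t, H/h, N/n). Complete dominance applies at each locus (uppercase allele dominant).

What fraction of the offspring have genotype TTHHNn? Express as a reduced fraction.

P(TTHHNn) = 1/16

TtHHNN gametes: THN×4, tHN×4
TtHhNn gametes: THN×1, THn×1, ThN×1, Thn×1, tHN×1, tHn×1, thN×1, thn×1
TtHHNN×TtHhNn grid (8·8=64): TTHHNN=4 TTHHNn=4 TTHhNN=4 TTHhNn=4 TtHHNN=8 TtHHNn=8 TtHhNN=8 TtHhNn=8 ttHHNN=4 ttHHNn=4 ttHhNN=4 ttHhNn=4
TTHHNn hits 4/64; gcd=4; 4÷4/64÷4 = 1/16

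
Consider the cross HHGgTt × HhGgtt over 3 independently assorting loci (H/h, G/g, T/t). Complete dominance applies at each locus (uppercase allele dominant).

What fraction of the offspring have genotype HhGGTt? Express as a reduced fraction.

P(HhGGTt) = 1/16

HHGgTt gametes: HGT×2, HGt×2, HgT×2, Hgt×2
HhGgtt gametes: HGt×2, Hgt×2, hGt×2, hgt×2
HHGgTt×HhGgtt grid (8·8=64): HHGGTt=4 HHGGtt=4 HHGgTt=8 HHGgtt=8 HHggTt=4 HHggtt=4 HhGGTt=4 HhGGtt=4 HhGgTt=8 HhGgtt=8 HhggTt=4 Hhggtt=4
HhGGTt hits 4/64; gcd=4; 4÷4/64÷4 = 1/16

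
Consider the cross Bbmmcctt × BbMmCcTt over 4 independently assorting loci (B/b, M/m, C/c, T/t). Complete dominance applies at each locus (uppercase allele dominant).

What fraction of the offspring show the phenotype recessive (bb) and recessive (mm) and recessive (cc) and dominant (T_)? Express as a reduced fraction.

Bbmmcctt gametes: Bmct×8, bmct×8
BbMmCcTt gametes: BMCT×1, BMCt×1, BMcT×1, BMct×1, BmCT×1, BmCt×1, BmcT×1, Bmct×1, bMCT×1, bMCt×1, bMcT×1, bMct×1, bmCT×1, bmCt×1, bmcT×1, bmct×1
Bbmmcctt×BbMmCcTt grid (16·16=256): BBMmCcTt=8 BBMmCctt=8 BBMmccTt=8 BBMmcctt=8 BBmmCcTt=8 BBmmCctt=8 BBmmccTt=8 BBmmcctt=8 BbMmCcTt=16 BbMmCctt=16 BbMmccTt=16 BbMmcctt=16 BbmmCcTt=16 BbmmCctt=16 BbmmccTt=16 Bbmmcctt=16 bbMmCcTt=8 bbMmCctt=8 bbMmccTt=8 bbMmcctt=8 bbmmCcTt=8 bbmmCctt=8 bbmmccTt=8 bbmmcctt=8
bb mm cc T_ hits 8/256; gcd=8; 8÷8/256÷8 = 1/32

P(bb mm cc T_) = 1/32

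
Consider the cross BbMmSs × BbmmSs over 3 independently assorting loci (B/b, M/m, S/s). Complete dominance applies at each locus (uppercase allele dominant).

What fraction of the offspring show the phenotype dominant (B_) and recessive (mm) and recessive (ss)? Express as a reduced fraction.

BbMmSs gametes: BMS×1, BMs×1, BmS×1, Bms×1, bMS×1, bMs×1, bmS×1, bms×1
BbmmSs gametes: BmS×2, Bms×2, bmS×2, bms×2
BbMmSs×BbmmSs grid (8·8=64): BBMmSS=2 BBMmSs=4 BBMmss=2 BBmmSS=2 BBmmSs=4 BBmmss=2 BbMmSS=4 BbMmSs=8 BbMmss=4 BbmmSS=4 BbmmSs=8 Bbmmss=4 bbMmSS=2 bbMmSs=4 bbMmss=2 bbmmSS=2 bbmmSs=4 bbmmss=2
B_ mm ss hits 6/64; gcd=2; 6÷2/64÷2 = 3/32

P(B_ mm ss) = 3/32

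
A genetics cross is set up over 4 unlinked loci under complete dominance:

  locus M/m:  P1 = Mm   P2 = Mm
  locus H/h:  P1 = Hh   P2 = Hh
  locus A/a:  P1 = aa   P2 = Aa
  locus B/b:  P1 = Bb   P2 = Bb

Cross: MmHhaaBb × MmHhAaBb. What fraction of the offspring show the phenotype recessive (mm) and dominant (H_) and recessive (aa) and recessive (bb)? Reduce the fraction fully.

MmHhaaBb gametes: MHaB×2, MHab×2, MhaB×2, Mhab×2, mHaB×2, mHab×2, mhaB×2, mhab×2
MmHhAaBb gametes: MHAB×1, MHAb×1, MHaB×1, MHab×1, MhAB×1, MhAb×1, MhaB×1, Mhab×1, mHAB×1, mHAb×1, mHaB×1, mHab×1, mhAB×1, mhAb×1, mhaB×1, mhab×1
MmHhaaBb×MmHhAaBb grid (16·16=256): MMHHAaBB=2 MMHHAaBb=4 MMHHAabb=2 MMHHaaBB=2 MMHHaaBb=4 MMHHaabb=2 MMHhAaBB=4 MMHhAaBb=8 MMHhAabb=4 MMHhaaBB=4 MMHhaaBb=8 MMHhaabb=4 MMhhAaBB=2 MMhhAaBb=4 MMhhAabb=2 MMhhaaBB=2 MMhhaaBb=4 MMhhaabb=2 MmHHAaBB=4 MmHHAaBb=8 MmHHAabb=4 MmHHaaBB=4 MmHHaaBb=8 MmHHaabb=4 MmHhAaBB=8 MmHhAaBb=16 MmHhAabb=8 MmHhaaBB=8 MmHhaaBb=16 MmHhaabb=8 MmhhAaBB=4 MmhhAaBb=8 MmhhAabb=4 MmhhaaBB=4 MmhhaaBb=8 Mmhhaabb=4 mmHHAaBB=2 mmHHAaBb=4 mmHHAabb=2 mmHHaaBB=2 mmHHaaBb=4 mmHHaabb=2 mmHhAaBB=4 mmHhAaBb=8 mmHhAabb=4 mmHhaaBB=4 mmHhaaBb=8 mmHhaabb=4 mmhhAaBB=2 mmhhAaBb=4 mmhhAabb=2 mmhhaaBB=2 mmhhaaBb=4 mmhhaabb=2
mm H_ aa bb hits 6/256; gcd=2; 6÷2/256÷2 = 3/128

P(mm H_ aa bb) = 3/128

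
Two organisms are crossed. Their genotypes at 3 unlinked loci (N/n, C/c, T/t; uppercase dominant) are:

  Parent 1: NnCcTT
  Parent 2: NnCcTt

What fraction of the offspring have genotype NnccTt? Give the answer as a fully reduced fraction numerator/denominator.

P(NnccTt) = 1/16

NnCcTT gametes: NCT×2, NcT×2, nCT×2, ncT×2
NnCcTt gametes: NCT×1, NCt×1, NcT×1, Nct×1, nCT×1, nCt×1, ncT×1, nct×1
NnCcTT×NnCcTt grid (8·8=64): NNCCTT=2 NNCCTt=2 NNCcTT=4 NNCcTt=4 NNccTT=2 NNccTt=2 NnCCTT=4 NnCCTt=4 NnCcTT=8 NnCcTt=8 NnccTT=4 NnccTt=4 nnCCTT=2 nnCCTt=2 nnCcTT=4 nnCcTt=4 nnccTT=2 nnccTt=2
NnccTt hits 4/64; gcd=4; 4÷4/64÷4 = 1/16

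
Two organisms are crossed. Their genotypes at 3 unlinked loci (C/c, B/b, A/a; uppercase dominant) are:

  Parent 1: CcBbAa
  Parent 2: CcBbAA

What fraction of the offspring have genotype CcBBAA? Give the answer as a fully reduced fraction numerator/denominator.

CcBbAa gametes: CBA×1, CBa×1, CbA×1, Cba×1, cBA×1, cBa×1, cbA×1, cba×1
CcBbAA gametes: CBA×2, CbA×2, cBA×2, cbA×2
CcBbAa×CcBbAA grid (8·8=64): CCBBAA=2 CCBBAa=2 CCBbAA=4 CCBbAa=4 CCbbAA=2 CCbbAa=2 CcBBAA=4 CcBBAa=4 CcBbAA=8 CcBbAa=8 CcbbAA=4 CcbbAa=4 ccBBAA=2 ccBBAa=2 ccBbAA=4 ccBbAa=4 ccbbAA=2 ccbbAa=2
CcBBAA hits 4/64; gcd=4; 4÷4/64÷4 = 1/16

P(CcBBAA) = 1/16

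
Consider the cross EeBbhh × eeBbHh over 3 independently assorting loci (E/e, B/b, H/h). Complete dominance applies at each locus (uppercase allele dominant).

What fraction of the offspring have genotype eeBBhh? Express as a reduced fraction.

P(eeBBhh) = 1/16

EeBbhh gametes: EBh×2, Ebh×2, eBh×2, ebh×2
eeBbHh gametes: eBH×2, eBh×2, ebH×2, ebh×2
EeBbhh×eeBbHh grid (8·8=64): EeBBHh=4 EeBBhh=4 EeBbHh=8 EeBbhh=8 EebbHh=4 Eebbhh=4 eeBBHh=4 eeBBhh=4 eeBbHh=8 eeBbhh=8 eebbHh=4 eebbhh=4
eeBBhh hits 4/64; gcd=4; 4÷4/64÷4 = 1/16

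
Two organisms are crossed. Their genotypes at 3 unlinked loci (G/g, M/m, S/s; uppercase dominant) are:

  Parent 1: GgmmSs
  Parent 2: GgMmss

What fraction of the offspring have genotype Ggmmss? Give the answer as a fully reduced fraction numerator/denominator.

GgmmSs gametes: GmS×2, Gms×2, gmS×2, gms×2
GgMmss gametes: GMs×2, Gms×2, gMs×2, gms×2
GgmmSs×GgMmss grid (8·8=64): GGMmSs=4 GGMmss=4 GGmmSs=4 GGmmss=4 GgMmSs=8 GgMmss=8 GgmmSs=8 Ggmmss=8 ggMmSs=4 ggMmss=4 ggmmSs=4 ggmmss=4
Ggmmss hits 8/64; gcd=8; 8÷8/64÷8 = 1/8

P(Ggmmss) = 1/8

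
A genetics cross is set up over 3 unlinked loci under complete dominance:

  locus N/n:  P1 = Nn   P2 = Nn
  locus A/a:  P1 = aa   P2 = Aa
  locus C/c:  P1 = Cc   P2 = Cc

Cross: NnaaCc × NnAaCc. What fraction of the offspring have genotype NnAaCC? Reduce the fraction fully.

P(NnAaCC) = 1/16

NnaaCc gametes: NaC×2, Nac×2, naC×2, nac×2
NnAaCc gametes: NAC×1, NAc×1, NaC×1, Nac×1, nAC×1, nAc×1, naC×1, nac×1
NnaaCc×NnAaCc grid (8·8=64): NNAaCC=2 NNAaCc=4 NNAacc=2 NNaaCC=2 NNaaCc=4 NNaacc=2 NnAaCC=4 NnAaCc=8 NnAacc=4 NnaaCC=4 NnaaCc=8 Nnaacc=4 nnAaCC=2 nnAaCc=4 nnAacc=2 nnaaCC=2 nnaaCc=4 nnaacc=2
NnAaCC hits 4/64; gcd=4; 4÷4/64÷4 = 1/16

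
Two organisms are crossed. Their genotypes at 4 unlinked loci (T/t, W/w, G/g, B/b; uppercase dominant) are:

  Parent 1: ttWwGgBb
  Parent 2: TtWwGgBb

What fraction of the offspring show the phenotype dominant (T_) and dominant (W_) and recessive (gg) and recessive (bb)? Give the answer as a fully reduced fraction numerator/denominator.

ttWwGgBb gametes: tWGB×2, tWGb×2, tWgB×2, tWgb×2, twGB×2, twGb×2, twgB×2, twgb×2
TtWwGgBb gametes: TWGB×1, TWGb×1, TWgB×1, TWgb×1, TwGB×1, TwGb×1, TwgB×1, Twgb×1, tWGB×1, tWGb×1, tWgB×1, tWgb×1, twGB×1, twGb×1, twgB×1, twgb×1
ttWwGgBb×TtWwGgBb grid (16·16=256): TtWWGGBB=2 TtWWGGBb=4 TtWWGGbb=2 TtWWGgBB=4 TtWWGgBb=8 TtWWGgbb=4 TtWWggBB=2 TtWWggBb=4 TtWWggbb=2 TtWwGGBB=4 TtWwGGBb=8 TtWwGGbb=4 TtWwGgBB=8 TtWwGgBb=16 TtWwGgbb=8 TtWwggBB=4 TtWwggBb=8 TtWwggbb=4 TtwwGGBB=2 TtwwGGBb=4 TtwwGGbb=2 TtwwGgBB=4 TtwwGgBb=8 TtwwGgbb=4 TtwwggBB=2 TtwwggBb=4 Ttwwggbb=2 ttWWGGBB=2 ttWWGGBb=4 ttWWGGbb=2 ttWWGgBB=4 ttWWGgBb=8 ttWWGgbb=4 ttWWggBB=2 ttWWggBb=4 ttWWggbb=2 ttWwGGBB=4 ttWwGGBb=8 ttWwGGbb=4 ttWwGgBB=8 ttWwGgBb=16 ttWwGgbb=8 ttWwggBB=4 ttWwggBb=8 ttWwggbb=4 ttwwGGBB=2 ttwwGGBb=4 ttwwGGbb=2 ttwwGgBB=4 ttwwGgBb=8 ttwwGgbb=4 ttwwggBB=2 ttwwggBb=4 ttwwggbb=2
T_ W_ gg bb hits 6/256; gcd=2; 6÷2/256÷2 = 3/128

P(T_ W_ gg bb) = 3/128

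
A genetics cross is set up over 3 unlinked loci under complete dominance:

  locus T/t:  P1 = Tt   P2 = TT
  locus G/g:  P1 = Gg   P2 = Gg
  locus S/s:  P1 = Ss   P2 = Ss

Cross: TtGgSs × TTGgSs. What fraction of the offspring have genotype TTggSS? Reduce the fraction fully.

TtGgSs gametes: TGS×1, TGs×1, TgS×1, Tgs×1, tGS×1, tGs×1, tgS×1, tgs×1
TTGgSs gametes: TGS×2, TGs×2, TgS×2, Tgs×2
TtGgSs×TTGgSs grid (8·8=64): TTGGSS=2 TTGGSs=4 TTGGss=2 TTGgSS=4 TTGgSs=8 TTGgss=4 TTggSS=2 TTggSs=4 TTggss=2 TtGGSS=2 TtGGSs=4 TtGGss=2 TtGgSS=4 TtGgSs=8 TtGgss=4 TtggSS=2 TtggSs=4 Ttggss=2
TTggSS hits 2/64; gcd=2; 2÷2/64÷2 = 1/32

P(TTggSS) = 1/32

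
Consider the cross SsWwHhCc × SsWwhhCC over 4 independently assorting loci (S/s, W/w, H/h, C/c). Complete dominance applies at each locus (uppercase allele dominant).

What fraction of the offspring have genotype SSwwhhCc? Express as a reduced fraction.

P(SSwwhhCc) = 1/64

SsWwHhCc gametes: SWHC×1, SWHc×1, SWhC×1, SWhc×1, SwHC×1, SwHc×1, SwhC×1, Swhc×1, sWHC×1, sWHc×1, sWhC×1, sWhc×1, swHC×1, swHc×1, swhC×1, swhc×1
SsWwhhCC gametes: SWhC×4, SwhC×4, sWhC×4, swhC×4
SsWwHhCc×SsWwhhCC grid (16·16=256): SSWWHhCC=4 SSWWHhCc=4 SSWWhhCC=4 SSWWhhCc=4 SSWwHhCC=8 SSWwHhCc=8 SSWwhhCC=8 SSWwhhCc=8 SSwwHhCC=4 SSwwHhCc=4 SSwwhhCC=4 SSwwhhCc=4 SsWWHhCC=8 SsWWHhCc=8 SsWWhhCC=8 SsWWhhCc=8 SsWwHhCC=16 SsWwHhCc=16 SsWwhhCC=16 SsWwhhCc=16 SswwHhCC=8 SswwHhCc=8 SswwhhCC=8 SswwhhCc=8 ssWWHhCC=4 ssWWHhCc=4 ssWWhhCC=4 ssWWhhCc=4 ssWwHhCC=8 ssWwHhCc=8 ssWwhhCC=8 ssWwhhCc=8 sswwHhCC=4 sswwHhCc=4 sswwhhCC=4 sswwhhCc=4
SSwwhhCc hits 4/256; gcd=4; 4÷4/256÷4 = 1/64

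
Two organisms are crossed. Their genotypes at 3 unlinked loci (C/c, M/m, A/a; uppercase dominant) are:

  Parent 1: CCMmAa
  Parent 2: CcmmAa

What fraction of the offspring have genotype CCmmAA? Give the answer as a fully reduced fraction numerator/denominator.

P(CCmmAA) = 1/16

CCMmAa gametes: CMA×2, CMa×2, CmA×2, Cma×2
CcmmAa gametes: CmA×2, Cma×2, cmA×2, cma×2
CCMmAa×CcmmAa grid (8·8=64): CCMmAA=4 CCMmAa=8 CCMmaa=4 CCmmAA=4 CCmmAa=8 CCmmaa=4 CcMmAA=4 CcMmAa=8 CcMmaa=4 CcmmAA=4 CcmmAa=8 Ccmmaa=4
CCmmAA hits 4/64; gcd=4; 4÷4/64÷4 = 1/16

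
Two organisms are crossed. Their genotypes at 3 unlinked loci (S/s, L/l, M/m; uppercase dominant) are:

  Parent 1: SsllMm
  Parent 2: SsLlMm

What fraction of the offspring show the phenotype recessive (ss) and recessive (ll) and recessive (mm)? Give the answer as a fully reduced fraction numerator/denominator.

SsllMm gametes: SlM×2, Slm×2, slM×2, slm×2
SsLlMm gametes: SLM×1, SLm×1, SlM×1, Slm×1, sLM×1, sLm×1, slM×1, slm×1
SsllMm×SsLlMm grid (8·8=64): SSLlMM=2 SSLlMm=4 SSLlmm=2 SSllMM=2 SSllMm=4 SSllmm=2 SsLlMM=4 SsLlMm=8 SsLlmm=4 SsllMM=4 SsllMm=8 Ssllmm=4 ssLlMM=2 ssLlMm=4 ssLlmm=2 ssllMM=2 ssllMm=4 ssllmm=2
ss ll mm hits 2/64; gcd=2; 2÷2/64÷2 = 1/32

P(ss ll mm) = 1/32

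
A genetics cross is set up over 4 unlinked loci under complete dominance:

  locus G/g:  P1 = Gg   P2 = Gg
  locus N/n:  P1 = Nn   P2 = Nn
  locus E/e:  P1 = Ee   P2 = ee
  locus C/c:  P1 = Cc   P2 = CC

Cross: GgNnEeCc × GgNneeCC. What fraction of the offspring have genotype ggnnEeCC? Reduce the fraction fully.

P(ggnnEeCC) = 1/64

GgNnEeCc gametes: GNEC×1, GNEc×1, GNeC×1, GNec×1, GnEC×1, GnEc×1, GneC×1, Gnec×1, gNEC×1, gNEc×1, gNeC×1, gNec×1, gnEC×1, gnEc×1, gneC×1, gnec×1
GgNneeCC gametes: GNeC×4, GneC×4, gNeC×4, gneC×4
GgNnEeCc×GgNneeCC grid (16·16=256): GGNNEeCC=4 GGNNEeCc=4 GGNNeeCC=4 GGNNeeCc=4 GGNnEeCC=8 GGNnEeCc=8 GGNneeCC=8 GGNneeCc=8 GGnnEeCC=4 GGnnEeCc=4 GGnneeCC=4 GGnneeCc=4 GgNNEeCC=8 GgNNEeCc=8 GgNNeeCC=8 GgNNeeCc=8 GgNnEeCC=16 GgNnEeCc=16 GgNneeCC=16 GgNneeCc=16 GgnnEeCC=8 GgnnEeCc=8 GgnneeCC=8 GgnneeCc=8 ggNNEeCC=4 ggNNEeCc=4 ggNNeeCC=4 ggNNeeCc=4 ggNnEeCC=8 ggNnEeCc=8 ggNneeCC=8 ggNneeCc=8 ggnnEeCC=4 ggnnEeCc=4 ggnneeCC=4 ggnneeCc=4
ggnnEeCC hits 4/256; gcd=4; 4÷4/256÷4 = 1/64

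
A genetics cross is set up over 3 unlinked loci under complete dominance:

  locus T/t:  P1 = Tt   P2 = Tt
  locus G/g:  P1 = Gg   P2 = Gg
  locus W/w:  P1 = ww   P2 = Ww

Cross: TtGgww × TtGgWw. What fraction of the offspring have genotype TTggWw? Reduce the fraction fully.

P(TTggWw) = 1/32

TtGgww gametes: TGw×2, Tgw×2, tGw×2, tgw×2
TtGgWw gametes: TGW×1, TGw×1, TgW×1, Tgw×1, tGW×1, tGw×1, tgW×1, tgw×1
TtGgww×TtGgWw grid (8·8=64): TTGGWw=2 TTGGww=2 TTGgWw=4 TTGgww=4 TTggWw=2 TTggww=2 TtGGWw=4 TtGGww=4 TtGgWw=8 TtGgww=8 TtggWw=4 Ttggww=4 ttGGWw=2 ttGGww=2 ttGgWw=4 ttGgww=4 ttggWw=2 ttggww=2
TTggWw hits 2/64; gcd=2; 2÷2/64÷2 = 1/32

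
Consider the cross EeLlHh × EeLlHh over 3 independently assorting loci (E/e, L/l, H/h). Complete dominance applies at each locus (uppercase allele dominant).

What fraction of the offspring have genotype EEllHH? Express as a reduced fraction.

P(EEllHH) = 1/64

EeLlHh gametes: ELH×1, ELh×1, ElH×1, Elh×1, eLH×1, eLh×1, elH×1, elh×1
EeLlHh gametes: ELH×1, ELh×1, ElH×1, Elh×1, eLH×1, eLh×1, elH×1, elh×1
EeLlHh×EeLlHh grid (8·8=64): EELLHH=1 EELLHh=2 EELLhh=1 EELlHH=2 EELlHh=4 EELlhh=2 EEllHH=1 EEllHh=2 EEllhh=1 EeLLHH=2 EeLLHh=4 EeLLhh=2 EeLlHH=4 EeLlHh=8 EeLlhh=4 EellHH=2 EellHh=4 Eellhh=2 eeLLHH=1 eeLLHh=2 eeLLhh=1 eeLlHH=2 eeLlHh=4 eeLlhh=2 eellHH=1 eellHh=2 eellhh=1
EEllHH hits 1/64; gcd=1; 1÷1/64÷1 = 1/64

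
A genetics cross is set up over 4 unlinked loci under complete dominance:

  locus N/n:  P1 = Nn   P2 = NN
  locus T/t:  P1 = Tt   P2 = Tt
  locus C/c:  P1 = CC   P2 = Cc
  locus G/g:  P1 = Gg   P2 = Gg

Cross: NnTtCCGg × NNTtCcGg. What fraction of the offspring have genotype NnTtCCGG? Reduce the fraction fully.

NnTtCCGg gametes: NTCG×2, NTCg×2, NtCG×2, NtCg×2, nTCG×2, nTCg×2, ntCG×2, ntCg×2
NNTtCcGg gametes: NTCG×2, NTCg×2, NTcG×2, NTcg×2, NtCG×2, NtCg×2, NtcG×2, Ntcg×2
NnTtCCGg×NNTtCcGg grid (16·16=256): NNTTCCGG=4 NNTTCCGg=8 NNTTCCgg=4 NNTTCcGG=4 NNTTCcGg=8 NNTTCcgg=4 NNTtCCGG=8 NNTtCCGg=16 NNTtCCgg=8 NNTtCcGG=8 NNTtCcGg=16 NNTtCcgg=8 NNttCCGG=4 NNttCCGg=8 NNttCCgg=4 NNttCcGG=4 NNttCcGg=8 NNttCcgg=4 NnTTCCGG=4 NnTTCCGg=8 NnTTCCgg=4 NnTTCcGG=4 NnTTCcGg=8 NnTTCcgg=4 NnTtCCGG=8 NnTtCCGg=16 NnTtCCgg=8 NnTtCcGG=8 NnTtCcGg=16 NnTtCcgg=8 NnttCCGG=4 NnttCCGg=8 NnttCCgg=4 NnttCcGG=4 NnttCcGg=8 NnttCcgg=4
NnTtCCGG hits 8/256; gcd=8; 8÷8/256÷8 = 1/32

P(NnTtCCGG) = 1/32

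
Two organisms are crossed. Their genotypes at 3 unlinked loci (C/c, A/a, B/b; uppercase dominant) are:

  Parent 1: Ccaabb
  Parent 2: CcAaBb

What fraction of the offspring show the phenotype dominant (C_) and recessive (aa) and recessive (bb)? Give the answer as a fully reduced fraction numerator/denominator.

Ccaabb gametes: Cab×4, cab×4
CcAaBb gametes: CAB×1, CAb×1, CaB×1, Cab×1, cAB×1, cAb×1, caB×1, cab×1
Ccaabb×CcAaBb grid (8·8=64): CCAaBb=4 CCAabb=4 CCaaBb=4 CCaabb=4 CcAaBb=8 CcAabb=8 CcaaBb=8 Ccaabb=8 ccAaBb=4 ccAabb=4 ccaaBb=4 ccaabb=4
C_ aa bb hits 12/64; gcd=4; 12÷4/64÷4 = 3/16

P(C_ aa bb) = 3/16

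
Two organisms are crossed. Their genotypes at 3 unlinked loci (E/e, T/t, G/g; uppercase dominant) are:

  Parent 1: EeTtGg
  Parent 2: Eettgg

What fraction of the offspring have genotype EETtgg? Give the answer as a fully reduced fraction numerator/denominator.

P(EETtgg) = 1/16

EeTtGg gametes: ETG×1, ETg×1, EtG×1, Etg×1, eTG×1, eTg×1, etG×1, etg×1
Eettgg gametes: Etg×4, etg×4
EeTtGg×Eettgg grid (8·8=64): EETtGg=4 EETtgg=4 EEttGg=4 EEttgg=4 EeTtGg=8 EeTtgg=8 EettGg=8 Eettgg=8 eeTtGg=4 eeTtgg=4 eettGg=4 eettgg=4
EETtgg hits 4/64; gcd=4; 4÷4/64÷4 = 1/16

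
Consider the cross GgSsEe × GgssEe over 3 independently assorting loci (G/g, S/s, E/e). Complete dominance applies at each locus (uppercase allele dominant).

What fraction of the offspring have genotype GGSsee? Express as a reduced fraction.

GgSsEe gametes: GSE×1, GSe×1, GsE×1, Gse×1, gSE×1, gSe×1, gsE×1, gse×1
GgssEe gametes: GsE×2, Gse×2, gsE×2, gse×2
GgSsEe×GgssEe grid (8·8=64): GGSsEE=2 GGSsEe=4 GGSsee=2 GGssEE=2 GGssEe=4 GGssee=2 GgSsEE=4 GgSsEe=8 GgSsee=4 GgssEE=4 GgssEe=8 Ggssee=4 ggSsEE=2 ggSsEe=4 ggSsee=2 ggssEE=2 ggssEe=4 ggssee=2
GGSsee hits 2/64; gcd=2; 2÷2/64÷2 = 1/32

P(GGSsee) = 1/32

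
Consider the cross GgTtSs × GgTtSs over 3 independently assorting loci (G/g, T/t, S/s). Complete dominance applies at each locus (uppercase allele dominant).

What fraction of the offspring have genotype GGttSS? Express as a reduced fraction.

P(GGttSS) = 1/64

GgTtSs gametes: GTS×1, GTs×1, GtS×1, Gts×1, gTS×1, gTs×1, gtS×1, gts×1
GgTtSs gametes: GTS×1, GTs×1, GtS×1, Gts×1, gTS×1, gTs×1, gtS×1, gts×1
GgTtSs×GgTtSs grid (8·8=64): GGTTSS=1 GGTTSs=2 GGTTss=1 GGTtSS=2 GGTtSs=4 GGTtss=2 GGttSS=1 GGttSs=2 GGttss=1 GgTTSS=2 GgTTSs=4 GgTTss=2 GgTtSS=4 GgTtSs=8 GgTtss=4 GgttSS=2 GgttSs=4 Ggttss=2 ggTTSS=1 ggTTSs=2 ggTTss=1 ggTtSS=2 ggTtSs=4 ggTtss=2 ggttSS=1 ggttSs=2 ggttss=1
GGttSS hits 1/64; gcd=1; 1÷1/64÷1 = 1/64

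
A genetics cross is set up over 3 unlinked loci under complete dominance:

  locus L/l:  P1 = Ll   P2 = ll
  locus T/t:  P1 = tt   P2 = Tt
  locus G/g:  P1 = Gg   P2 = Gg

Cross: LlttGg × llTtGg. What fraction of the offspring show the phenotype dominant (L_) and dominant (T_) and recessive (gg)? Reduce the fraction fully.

P(L_ T_ gg) = 1/16

LlttGg gametes: LtG×2, Ltg×2, ltG×2, ltg×2
llTtGg gametes: lTG×2, lTg×2, ltG×2, ltg×2
LlttGg×llTtGg grid (8·8=64): LlTtGG=4 LlTtGg=8 LlTtgg=4 LlttGG=4 LlttGg=8 Llttgg=4 llTtGG=4 llTtGg=8 llTtgg=4 llttGG=4 llttGg=8 llttgg=4
L_ T_ gg hits 4/64; gcd=4; 4÷4/64÷4 = 1/16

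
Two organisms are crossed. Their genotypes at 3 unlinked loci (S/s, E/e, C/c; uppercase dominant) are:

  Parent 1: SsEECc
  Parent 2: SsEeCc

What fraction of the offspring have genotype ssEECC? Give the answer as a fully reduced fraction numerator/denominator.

P(ssEECC) = 1/32

SsEECc gametes: SEC×2, SEc×2, sEC×2, sEc×2
SsEeCc gametes: SEC×1, SEc×1, SeC×1, Sec×1, sEC×1, sEc×1, seC×1, sec×1
SsEECc×SsEeCc grid (8·8=64): SSEECC=2 SSEECc=4 SSEEcc=2 SSEeCC=2 SSEeCc=4 SSEecc=2 SsEECC=4 SsEECc=8 SsEEcc=4 SsEeCC=4 SsEeCc=8 SsEecc=4 ssEECC=2 ssEECc=4 ssEEcc=2 ssEeCC=2 ssEeCc=4 ssEecc=2
ssEECC hits 2/64; gcd=2; 2÷2/64÷2 = 1/32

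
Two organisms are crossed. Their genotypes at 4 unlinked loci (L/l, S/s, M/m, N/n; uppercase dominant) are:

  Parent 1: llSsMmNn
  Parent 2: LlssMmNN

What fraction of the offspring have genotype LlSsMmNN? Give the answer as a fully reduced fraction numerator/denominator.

P(LlSsMmNN) = 1/16

llSsMmNn gametes: lSMN×2, lSMn×2, lSmN×2, lSmn×2, lsMN×2, lsMn×2, lsmN×2, lsmn×2
LlssMmNN gametes: LsMN×4, LsmN×4, lsMN×4, lsmN×4
llSsMmNn×LlssMmNN grid (16·16=256): LlSsMMNN=8 LlSsMMNn=8 LlSsMmNN=16 LlSsMmNn=16 LlSsmmNN=8 LlSsmmNn=8 LlssMMNN=8 LlssMMNn=8 LlssMmNN=16 LlssMmNn=16 LlssmmNN=8 LlssmmNn=8 llSsMMNN=8 llSsMMNn=8 llSsMmNN=16 llSsMmNn=16 llSsmmNN=8 llSsmmNn=8 llssMMNN=8 llssMMNn=8 llssMmNN=16 llssMmNn=16 llssmmNN=8 llssmmNn=8
LlSsMmNN hits 16/256; gcd=16; 16÷16/256÷16 = 1/16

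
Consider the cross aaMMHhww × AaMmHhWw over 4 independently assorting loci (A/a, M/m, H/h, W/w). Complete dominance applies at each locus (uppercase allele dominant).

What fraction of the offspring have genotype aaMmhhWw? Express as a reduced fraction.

P(aaMmhhWw) = 1/32

aaMMHhww gametes: aMHw×8, aMhw×8
AaMmHhWw gametes: AMHW×1, AMHw×1, AMhW×1, AMhw×1, AmHW×1, AmHw×1, AmhW×1, Amhw×1, aMHW×1, aMHw×1, aMhW×1, aMhw×1, amHW×1, amHw×1, amhW×1, amhw×1
aaMMHhww×AaMmHhWw grid (16·16=256): AaMMHHWw=8 AaMMHHww=8 AaMMHhWw=16 AaMMHhww=16 AaMMhhWw=8 AaMMhhww=8 AaMmHHWw=8 AaMmHHww=8 AaMmHhWw=16 AaMmHhww=16 AaMmhhWw=8 AaMmhhww=8 aaMMHHWw=8 aaMMHHww=8 aaMMHhWw=16 aaMMHhww=16 aaMMhhWw=8 aaMMhhww=8 aaMmHHWw=8 aaMmHHww=8 aaMmHhWw=16 aaMmHhww=16 aaMmhhWw=8 aaMmhhww=8
aaMmhhWw hits 8/256; gcd=8; 8÷8/256÷8 = 1/32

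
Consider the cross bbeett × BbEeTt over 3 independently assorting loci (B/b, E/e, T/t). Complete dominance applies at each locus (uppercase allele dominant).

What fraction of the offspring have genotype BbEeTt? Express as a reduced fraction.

P(BbEeTt) = 1/8

bbeett gametes: bet×8
BbEeTt gametes: BET×1, BEt×1, BeT×1, Bet×1, bET×1, bEt×1, beT×1, bet×1
bbeett×BbEeTt grid (8·8=64): BbEeTt=8 BbEett=8 BbeeTt=8 Bbeett=8 bbEeTt=8 bbEett=8 bbeeTt=8 bbeett=8
BbEeTt hits 8/64; gcd=8; 8÷8/64÷8 = 1/8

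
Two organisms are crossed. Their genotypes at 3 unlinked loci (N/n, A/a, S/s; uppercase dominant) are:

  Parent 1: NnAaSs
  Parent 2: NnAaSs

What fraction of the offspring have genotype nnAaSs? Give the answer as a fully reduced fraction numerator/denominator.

P(nnAaSs) = 1/16

NnAaSs gametes: NAS×1, NAs×1, NaS×1, Nas×1, nAS×1, nAs×1, naS×1, nas×1
NnAaSs gametes: NAS×1, NAs×1, NaS×1, Nas×1, nAS×1, nAs×1, naS×1, nas×1
NnAaSs×NnAaSs grid (8·8=64): NNAASS=1 NNAASs=2 NNAAss=1 NNAaSS=2 NNAaSs=4 NNAass=2 NNaaSS=1 NNaaSs=2 NNaass=1 NnAASS=2 NnAASs=4 NnAAss=2 NnAaSS=4 NnAaSs=8 NnAass=4 NnaaSS=2 NnaaSs=4 Nnaass=2 nnAASS=1 nnAASs=2 nnAAss=1 nnAaSS=2 nnAaSs=4 nnAass=2 nnaaSS=1 nnaaSs=2 nnaass=1
nnAaSs hits 4/64; gcd=4; 4÷4/64÷4 = 1/16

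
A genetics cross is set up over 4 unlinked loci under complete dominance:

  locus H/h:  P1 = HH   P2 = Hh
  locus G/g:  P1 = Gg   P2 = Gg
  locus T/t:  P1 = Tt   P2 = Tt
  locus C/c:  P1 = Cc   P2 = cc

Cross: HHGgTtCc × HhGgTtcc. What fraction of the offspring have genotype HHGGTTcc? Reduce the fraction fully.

HHGgTtCc gametes: HGTC×2, HGTc×2, HGtC×2, HGtc×2, HgTC×2, HgTc×2, HgtC×2, Hgtc×2
HhGgTtcc gametes: HGTc×2, HGtc×2, HgTc×2, Hgtc×2, hGTc×2, hGtc×2, hgTc×2, hgtc×2
HHGgTtCc×HhGgTtcc grid (16·16=256): HHGGTTCc=4 HHGGTTcc=4 HHGGTtCc=8 HHGGTtcc=8 HHGGttCc=4 HHGGttcc=4 HHGgTTCc=8 HHGgTTcc=8 HHGgTtCc=16 HHGgTtcc=16 HHGgttCc=8 HHGgttcc=8 HHggTTCc=4 HHggTTcc=4 HHggTtCc=8 HHggTtcc=8 HHggttCc=4 HHggttcc=4 HhGGTTCc=4 HhGGTTcc=4 HhGGTtCc=8 HhGGTtcc=8 HhGGttCc=4 HhGGttcc=4 HhGgTTCc=8 HhGgTTcc=8 HhGgTtCc=16 HhGgTtcc=16 HhGgttCc=8 HhGgttcc=8 HhggTTCc=4 HhggTTcc=4 HhggTtCc=8 HhggTtcc=8 HhggttCc=4 Hhggttcc=4
HHGGTTcc hits 4/256; gcd=4; 4÷4/256÷4 = 1/64

P(HHGGTTcc) = 1/64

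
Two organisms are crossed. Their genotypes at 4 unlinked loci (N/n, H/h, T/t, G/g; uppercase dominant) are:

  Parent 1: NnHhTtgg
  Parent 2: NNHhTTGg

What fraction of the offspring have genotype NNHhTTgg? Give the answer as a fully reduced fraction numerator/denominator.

NnHhTtgg gametes: NHTg×2, NHtg×2, NhTg×2, Nhtg×2, nHTg×2, nHtg×2, nhTg×2, nhtg×2
NNHhTTGg gametes: NHTG×4, NHTg×4, NhTG×4, NhTg×4
NnHhTtgg×NNHhTTGg grid (16·16=256): NNHHTTGg=8 NNHHTTgg=8 NNHHTtGg=8 NNHHTtgg=8 NNHhTTGg=16 NNHhTTgg=16 NNHhTtGg=16 NNHhTtgg=16 NNhhTTGg=8 NNhhTTgg=8 NNhhTtGg=8 NNhhTtgg=8 NnHHTTGg=8 NnHHTTgg=8 NnHHTtGg=8 NnHHTtgg=8 NnHhTTGg=16 NnHhTTgg=16 NnHhTtGg=16 NnHhTtgg=16 NnhhTTGg=8 NnhhTTgg=8 NnhhTtGg=8 NnhhTtgg=8
NNHhTTgg hits 16/256; gcd=16; 16÷16/256÷16 = 1/16

P(NNHhTTgg) = 1/16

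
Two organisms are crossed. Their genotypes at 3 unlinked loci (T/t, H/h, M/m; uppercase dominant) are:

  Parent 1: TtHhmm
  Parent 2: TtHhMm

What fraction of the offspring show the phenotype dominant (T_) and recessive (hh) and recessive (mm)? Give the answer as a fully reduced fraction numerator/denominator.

P(T_ hh mm) = 3/32

TtHhmm gametes: THm×2, Thm×2, tHm×2, thm×2
TtHhMm gametes: THM×1, THm×1, ThM×1, Thm×1, tHM×1, tHm×1, thM×1, thm×1
TtHhmm×TtHhMm grid (8·8=64): TTHHMm=2 TTHHmm=2 TTHhMm=4 TTHhmm=4 TThhMm=2 TThhmm=2 TtHHMm=4 TtHHmm=4 TtHhMm=8 TtHhmm=8 TthhMm=4 Tthhmm=4 ttHHMm=2 ttHHmm=2 ttHhMm=4 ttHhmm=4 tthhMm=2 tthhmm=2
T_ hh mm hits 6/64; gcd=2; 6÷2/64÷2 = 3/32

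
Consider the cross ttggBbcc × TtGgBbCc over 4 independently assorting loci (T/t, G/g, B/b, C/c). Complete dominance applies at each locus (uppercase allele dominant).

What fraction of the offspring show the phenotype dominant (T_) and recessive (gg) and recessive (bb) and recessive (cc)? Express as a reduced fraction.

ttggBbcc gametes: tgBc×8, tgbc×8
TtGgBbCc gametes: TGBC×1, TGBc×1, TGbC×1, TGbc×1, TgBC×1, TgBc×1, TgbC×1, Tgbc×1, tGBC×1, tGBc×1, tGbC×1, tGbc×1, tgBC×1, tgBc×1, tgbC×1, tgbc×1
ttggBbcc×TtGgBbCc grid (16·16=256): TtGgBBCc=8 TtGgBBcc=8 TtGgBbCc=16 TtGgBbcc=16 TtGgbbCc=8 TtGgbbcc=8 TtggBBCc=8 TtggBBcc=8 TtggBbCc=16 TtggBbcc=16 TtggbbCc=8 Ttggbbcc=8 ttGgBBCc=8 ttGgBBcc=8 ttGgBbCc=16 ttGgBbcc=16 ttGgbbCc=8 ttGgbbcc=8 ttggBBCc=8 ttggBBcc=8 ttggBbCc=16 ttggBbcc=16 ttggbbCc=8 ttggbbcc=8
T_ gg bb cc hits 8/256; gcd=8; 8÷8/256÷8 = 1/32

P(T_ gg bb cc) = 1/32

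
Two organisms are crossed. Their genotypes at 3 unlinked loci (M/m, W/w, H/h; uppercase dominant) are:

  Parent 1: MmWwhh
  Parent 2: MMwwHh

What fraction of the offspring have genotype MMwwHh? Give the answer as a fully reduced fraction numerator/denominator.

MmWwhh gametes: MWh×2, Mwh×2, mWh×2, mwh×2
MMwwHh gametes: MwH×4, Mwh×4
MmWwhh×MMwwHh grid (8·8=64): MMWwHh=8 MMWwhh=8 MMwwHh=8 MMwwhh=8 MmWwHh=8 MmWwhh=8 MmwwHh=8 Mmwwhh=8
MMwwHh hits 8/64; gcd=8; 8÷8/64÷8 = 1/8

P(MMwwHh) = 1/8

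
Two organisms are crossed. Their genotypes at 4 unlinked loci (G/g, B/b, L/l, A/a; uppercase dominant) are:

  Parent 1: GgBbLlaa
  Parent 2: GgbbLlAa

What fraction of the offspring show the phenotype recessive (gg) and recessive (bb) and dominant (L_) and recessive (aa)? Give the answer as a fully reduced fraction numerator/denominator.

GgBbLlaa gametes: GBLa×2, GBla×2, GbLa×2, Gbla×2, gBLa×2, gBla×2, gbLa×2, gbla×2
GgbbLlAa gametes: GbLA×2, GbLa×2, GblA×2, Gbla×2, gbLA×2, gbLa×2, gblA×2, gbla×2
GgBbLlaa×GgbbLlAa grid (16·16=256): GGBbLLAa=4 GGBbLLaa=4 GGBbLlAa=8 GGBbLlaa=8 GGBbllAa=4 GGBbllaa=4 GGbbLLAa=4 GGbbLLaa=4 GGbbLlAa=8 GGbbLlaa=8 GGbbllAa=4 GGbbllaa=4 GgBbLLAa=8 GgBbLLaa=8 GgBbLlAa=16 GgBbLlaa=16 GgBbllAa=8 GgBbllaa=8 GgbbLLAa=8 GgbbLLaa=8 GgbbLlAa=16 GgbbLlaa=16 GgbbllAa=8 Ggbbllaa=8 ggBbLLAa=4 ggBbLLaa=4 ggBbLlAa=8 ggBbLlaa=8 ggBbllAa=4 ggBbllaa=4 ggbbLLAa=4 ggbbLLaa=4 ggbbLlAa=8 ggbbLlaa=8 ggbbllAa=4 ggbbllaa=4
gg bb L_ aa hits 12/256; gcd=4; 12÷4/256÷4 = 3/64

P(gg bb L_ aa) = 3/64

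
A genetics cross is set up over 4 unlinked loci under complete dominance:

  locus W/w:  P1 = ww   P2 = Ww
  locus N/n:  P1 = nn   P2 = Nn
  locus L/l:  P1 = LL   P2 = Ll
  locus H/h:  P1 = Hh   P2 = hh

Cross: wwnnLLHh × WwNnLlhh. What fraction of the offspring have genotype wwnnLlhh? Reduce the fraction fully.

wwnnLLHh gametes: wnLH×8, wnLh×8
WwNnLlhh gametes: WNLh×2, WNlh×2, WnLh×2, Wnlh×2, wNLh×2, wNlh×2, wnLh×2, wnlh×2
wwnnLLHh×WwNnLlhh grid (16·16=256): WwNnLLHh=16 WwNnLLhh=16 WwNnLlHh=16 WwNnLlhh=16 WwnnLLHh=16 WwnnLLhh=16 WwnnLlHh=16 WwnnLlhh=16 wwNnLLHh=16 wwNnLLhh=16 wwNnLlHh=16 wwNnLlhh=16 wwnnLLHh=16 wwnnLLhh=16 wwnnLlHh=16 wwnnLlhh=16
wwnnLlhh hits 16/256; gcd=16; 16÷16/256÷16 = 1/16

P(wwnnLlhh) = 1/16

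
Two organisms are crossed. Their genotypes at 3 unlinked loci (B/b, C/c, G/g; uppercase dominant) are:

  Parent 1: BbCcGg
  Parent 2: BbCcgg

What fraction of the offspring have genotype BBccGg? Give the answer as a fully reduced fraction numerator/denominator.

P(BBccGg) = 1/32

BbCcGg gametes: BCG×1, BCg×1, BcG×1, Bcg×1, bCG×1, bCg×1, bcG×1, bcg×1
BbCcgg gametes: BCg×2, Bcg×2, bCg×2, bcg×2
BbCcGg×BbCcgg grid (8·8=64): BBCCGg=2 BBCCgg=2 BBCcGg=4 BBCcgg=4 BBccGg=2 BBccgg=2 BbCCGg=4 BbCCgg=4 BbCcGg=8 BbCcgg=8 BbccGg=4 Bbccgg=4 bbCCGg=2 bbCCgg=2 bbCcGg=4 bbCcgg=4 bbccGg=2 bbccgg=2
BBccGg hits 2/64; gcd=2; 2÷2/64÷2 = 1/32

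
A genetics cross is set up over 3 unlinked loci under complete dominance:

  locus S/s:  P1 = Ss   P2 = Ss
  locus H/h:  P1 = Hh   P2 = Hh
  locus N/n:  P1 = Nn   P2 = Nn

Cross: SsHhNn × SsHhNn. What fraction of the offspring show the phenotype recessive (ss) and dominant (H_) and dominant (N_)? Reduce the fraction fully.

SsHhNn gametes: SHN×1, SHn×1, ShN×1, Shn×1, sHN×1, sHn×1, shN×1, shn×1
SsHhNn gametes: SHN×1, SHn×1, ShN×1, Shn×1, sHN×1, sHn×1, shN×1, shn×1
SsHhNn×SsHhNn grid (8·8=64): SSHHNN=1 SSHHNn=2 SSHHnn=1 SSHhNN=2 SSHhNn=4 SSHhnn=2 SShhNN=1 SShhNn=2 SShhnn=1 SsHHNN=2 SsHHNn=4 SsHHnn=2 SsHhNN=4 SsHhNn=8 SsHhnn=4 SshhNN=2 SshhNn=4 Sshhnn=2 ssHHNN=1 ssHHNn=2 ssHHnn=1 ssHhNN=2 ssHhNn=4 ssHhnn=2 sshhNN=1 sshhNn=2 sshhnn=1
ss H_ N_ hits 9/64; gcd=1; 9÷1/64÷1 = 9/64

P(ss H_ N_) = 9/64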